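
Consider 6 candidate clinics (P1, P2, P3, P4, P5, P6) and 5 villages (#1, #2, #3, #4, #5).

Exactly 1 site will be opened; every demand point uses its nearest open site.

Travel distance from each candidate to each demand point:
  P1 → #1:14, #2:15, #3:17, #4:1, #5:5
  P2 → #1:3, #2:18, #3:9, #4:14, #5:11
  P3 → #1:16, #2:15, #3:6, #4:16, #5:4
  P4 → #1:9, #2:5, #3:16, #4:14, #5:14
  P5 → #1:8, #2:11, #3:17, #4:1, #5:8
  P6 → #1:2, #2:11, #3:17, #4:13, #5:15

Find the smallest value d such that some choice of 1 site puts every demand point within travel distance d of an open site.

16

Open {P3}.
  Farthest demand point is #1 at travel distance 16 (to P3); all others are ≤ 16.
With {P4} the worst case is 16.
With {P1} the worst case is 17.
No size-1 selection achieves below 16.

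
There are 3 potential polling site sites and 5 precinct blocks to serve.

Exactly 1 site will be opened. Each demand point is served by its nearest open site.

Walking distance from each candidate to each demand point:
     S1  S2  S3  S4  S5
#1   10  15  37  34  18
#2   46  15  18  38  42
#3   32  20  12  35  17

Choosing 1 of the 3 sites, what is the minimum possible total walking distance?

114

Open {#1}.
  S1→#1 10, S2→#1 15, S3→#1 37, S4→#1 34, S5→#1 18  ⇒ total 114.
Compare {#3}: total 116.
Compare {#2}: total 159.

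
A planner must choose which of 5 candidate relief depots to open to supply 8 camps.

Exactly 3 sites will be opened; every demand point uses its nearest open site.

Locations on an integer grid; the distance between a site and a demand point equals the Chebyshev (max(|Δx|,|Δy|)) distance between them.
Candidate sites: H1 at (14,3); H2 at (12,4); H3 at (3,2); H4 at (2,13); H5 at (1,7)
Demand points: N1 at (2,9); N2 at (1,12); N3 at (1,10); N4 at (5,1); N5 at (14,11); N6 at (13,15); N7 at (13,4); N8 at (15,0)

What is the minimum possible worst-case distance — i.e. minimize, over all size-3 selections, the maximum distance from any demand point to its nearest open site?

Open {H1, H2, H3}.
  Farthest demand point is N6 at distance 11 (to H2); all others are ≤ 11.
With {H1, H2, H4} the worst case is 11.
With {H1, H2, H5} the worst case is 11.
No size-3 selection achieves below 11.

11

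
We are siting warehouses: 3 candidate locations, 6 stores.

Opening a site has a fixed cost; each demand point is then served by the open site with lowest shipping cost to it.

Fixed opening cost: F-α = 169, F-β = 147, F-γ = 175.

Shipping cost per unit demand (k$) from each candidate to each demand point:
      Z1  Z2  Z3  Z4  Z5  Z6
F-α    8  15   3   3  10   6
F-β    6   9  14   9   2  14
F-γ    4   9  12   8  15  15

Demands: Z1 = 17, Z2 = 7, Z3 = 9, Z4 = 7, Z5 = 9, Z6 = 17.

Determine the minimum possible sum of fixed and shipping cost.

Open {F-α, F-β}: assign each demand point to its cheapest open site.
  Z1→F-β 17×6=102, Z2→F-β 7×9=63, Z3→F-α 9×3=27, Z4→F-α 7×3=21, Z5→F-β 9×2=18, Z6→F-α 17×6=102
  shipping cost 333, fixed 316 → total 649.
Compare {F-α}: shipping cost 481 + fixed 169 = 650.
Compare {F-α, F-γ}: shipping cost 371 + fixed 344 = 715.
Compare {F-β}: shipping cost 610 + fixed 147 = 757.
All other subsets cost ≥ 650. Minimum total cost: 649.

649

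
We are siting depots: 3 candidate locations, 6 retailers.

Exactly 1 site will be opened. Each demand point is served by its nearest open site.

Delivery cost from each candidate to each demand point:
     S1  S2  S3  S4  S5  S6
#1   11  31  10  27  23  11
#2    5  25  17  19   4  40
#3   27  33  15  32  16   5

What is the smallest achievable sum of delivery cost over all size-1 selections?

Open {#2}.
  S1→#2 5, S2→#2 25, S3→#2 17, S4→#2 19, S5→#2 4, S6→#2 40  ⇒ total 110.
Compare {#1}: total 113.
Compare {#3}: total 128.

110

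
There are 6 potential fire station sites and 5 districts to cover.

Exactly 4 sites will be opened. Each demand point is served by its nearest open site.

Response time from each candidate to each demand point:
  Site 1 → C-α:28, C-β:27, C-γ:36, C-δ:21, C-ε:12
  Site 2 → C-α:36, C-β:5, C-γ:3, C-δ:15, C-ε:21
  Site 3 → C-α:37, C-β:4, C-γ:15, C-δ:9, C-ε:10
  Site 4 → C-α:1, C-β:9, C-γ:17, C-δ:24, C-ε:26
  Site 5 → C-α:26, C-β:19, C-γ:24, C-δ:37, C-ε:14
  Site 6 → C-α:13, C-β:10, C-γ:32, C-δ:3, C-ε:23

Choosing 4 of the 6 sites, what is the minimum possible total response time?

21

Open {Site 2, Site 3, Site 4, Site 6}.
  C-α→Site 4 1, C-β→Site 3 4, C-γ→Site 2 3, C-δ→Site 6 3, C-ε→Site 3 10  ⇒ total 21.
Compare {Site 1, Site 2, Site 4, Site 6}: total 24.
Compare {Site 2, Site 4, Site 5, Site 6}: total 26.
No size-4 selection does better; minimum is 21.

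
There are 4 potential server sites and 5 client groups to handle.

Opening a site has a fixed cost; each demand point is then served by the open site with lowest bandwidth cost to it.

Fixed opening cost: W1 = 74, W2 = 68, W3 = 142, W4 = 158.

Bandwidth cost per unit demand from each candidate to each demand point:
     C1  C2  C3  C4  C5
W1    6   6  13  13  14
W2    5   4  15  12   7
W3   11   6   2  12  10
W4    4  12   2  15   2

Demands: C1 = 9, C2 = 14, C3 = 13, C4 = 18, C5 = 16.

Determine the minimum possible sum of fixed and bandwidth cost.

Open {W2, W4}: assign each demand point to its cheapest open site.
  C1→W4 9×4=36, C2→W2 14×4=56, C3→W4 13×2=26, C4→W2 18×12=216, C5→W4 16×2=32
  bandwidth cost 366, fixed 226 → total 592.
Compare {W1, W4}: bandwidth cost 412 + fixed 232 = 644.
Compare {W2, W3}: bandwidth cost 455 + fixed 210 = 665.
Compare {W1, W2, W4}: bandwidth cost 366 + fixed 300 = 666.
All other subsets cost ≥ 644. Minimum total cost: 592.

592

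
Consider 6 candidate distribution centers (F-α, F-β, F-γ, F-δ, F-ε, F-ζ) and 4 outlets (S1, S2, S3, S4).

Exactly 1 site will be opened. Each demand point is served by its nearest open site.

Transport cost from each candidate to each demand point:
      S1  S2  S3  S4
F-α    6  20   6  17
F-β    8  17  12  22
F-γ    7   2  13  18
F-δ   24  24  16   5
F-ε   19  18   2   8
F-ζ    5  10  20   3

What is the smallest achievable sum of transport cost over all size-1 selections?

38

Open {F-ζ}.
  S1→F-ζ 5, S2→F-ζ 10, S3→F-ζ 20, S4→F-ζ 3  ⇒ total 38.
Compare {F-γ}: total 40.
Compare {F-ε}: total 47.
No size-1 selection does better; minimum is 38.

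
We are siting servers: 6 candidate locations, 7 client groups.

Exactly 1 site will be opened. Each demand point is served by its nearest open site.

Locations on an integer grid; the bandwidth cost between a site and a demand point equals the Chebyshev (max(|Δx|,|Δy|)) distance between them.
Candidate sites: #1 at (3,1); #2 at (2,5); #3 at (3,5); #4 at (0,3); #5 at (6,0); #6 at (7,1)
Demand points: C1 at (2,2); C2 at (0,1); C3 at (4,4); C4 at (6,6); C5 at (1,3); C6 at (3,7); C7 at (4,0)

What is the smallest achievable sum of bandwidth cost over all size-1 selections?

Open {#3}.
  C1→#3 3, C2→#3 4, C3→#3 1, C4→#3 3, C5→#3 2, C6→#3 2, C7→#3 5  ⇒ total 20.
Compare {#1}: total 21.
Compare {#2}: total 22.
No size-1 selection does better; minimum is 20.

20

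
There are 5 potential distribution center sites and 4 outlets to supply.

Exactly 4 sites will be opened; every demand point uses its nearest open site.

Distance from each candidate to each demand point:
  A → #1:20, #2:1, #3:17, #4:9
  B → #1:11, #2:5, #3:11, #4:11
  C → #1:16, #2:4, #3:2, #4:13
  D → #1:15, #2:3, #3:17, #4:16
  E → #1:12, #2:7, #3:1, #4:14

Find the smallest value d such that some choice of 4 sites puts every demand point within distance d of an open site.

Open {A, B, C, D}.
  Farthest demand point is #1 at distance 11 (to B); all others are ≤ 11.
With {A, B, C, E} the worst case is 11.
With {A, B, D, E} the worst case is 11.
No size-4 selection achieves below 11.

11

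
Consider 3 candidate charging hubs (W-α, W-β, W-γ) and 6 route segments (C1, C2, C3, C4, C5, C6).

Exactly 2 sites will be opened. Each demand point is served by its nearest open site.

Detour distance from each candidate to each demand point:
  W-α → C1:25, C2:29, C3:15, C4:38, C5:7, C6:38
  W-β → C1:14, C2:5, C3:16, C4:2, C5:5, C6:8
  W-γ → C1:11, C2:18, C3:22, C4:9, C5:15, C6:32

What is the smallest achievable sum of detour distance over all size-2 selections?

Open {W-β, W-γ}.
  C1→W-γ 11, C2→W-β 5, C3→W-β 16, C4→W-β 2, C5→W-β 5, C6→W-β 8  ⇒ total 47.
Compare {W-α, W-β}: total 49.
Compare {W-α, W-γ}: total 92.

47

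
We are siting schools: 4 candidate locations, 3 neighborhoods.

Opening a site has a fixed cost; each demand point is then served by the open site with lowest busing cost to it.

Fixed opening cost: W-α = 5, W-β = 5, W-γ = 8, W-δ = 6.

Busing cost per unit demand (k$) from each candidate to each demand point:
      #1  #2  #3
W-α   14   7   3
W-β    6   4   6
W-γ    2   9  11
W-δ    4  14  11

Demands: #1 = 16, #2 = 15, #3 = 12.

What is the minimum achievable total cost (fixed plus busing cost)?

Open {W-α, W-β, W-γ}: assign each demand point to its cheapest open site.
  #1→W-γ 16×2=32, #2→W-β 15×4=60, #3→W-α 12×3=36
  busing cost 128, fixed 18 → total 146.
Compare {W-α, W-β, W-γ, W-δ}: busing cost 128 + fixed 24 = 152.
Compare {W-α, W-β, W-δ}: busing cost 160 + fixed 16 = 176.
Compare {W-β, W-γ}: busing cost 164 + fixed 13 = 177.
All other subsets cost ≥ 152. Minimum total cost: 146.

146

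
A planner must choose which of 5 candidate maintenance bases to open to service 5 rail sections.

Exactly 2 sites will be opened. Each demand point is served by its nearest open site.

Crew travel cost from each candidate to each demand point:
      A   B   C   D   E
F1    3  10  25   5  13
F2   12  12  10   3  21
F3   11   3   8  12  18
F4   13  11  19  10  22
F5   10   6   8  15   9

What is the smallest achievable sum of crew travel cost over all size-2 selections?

Open {F1, F5}.
  A→F1 3, B→F5 6, C→F5 8, D→F1 5, E→F5 9  ⇒ total 31.
Compare {F1, F3}: total 32.
Compare {F2, F5}: total 36.
No size-2 selection does better; minimum is 31.

31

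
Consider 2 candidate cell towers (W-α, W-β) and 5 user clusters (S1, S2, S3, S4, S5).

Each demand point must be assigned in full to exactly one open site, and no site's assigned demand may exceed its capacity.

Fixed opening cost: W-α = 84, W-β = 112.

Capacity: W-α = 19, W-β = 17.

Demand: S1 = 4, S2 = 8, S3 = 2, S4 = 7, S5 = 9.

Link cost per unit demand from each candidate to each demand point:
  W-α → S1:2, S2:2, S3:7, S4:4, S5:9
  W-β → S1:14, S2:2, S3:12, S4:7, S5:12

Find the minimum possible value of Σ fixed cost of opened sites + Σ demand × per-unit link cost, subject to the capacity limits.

Open {W-α, W-β}; cheapest assignment that respects the capacities:
  W-α (cap 19, load 15): S1, S3, S5 — cost 4×2 + 2×7 + 9×9 = 103
  W-β (cap 17, load 15): S2, S4 — cost 8×2 + 7×7 = 65
  Shipping 168, fixed 196 → total 364.
  Any other capacity-feasible assignment to {W-α, W-β} ships for at least 168.
Total demand is 30 and no other set of sites has combined capacity ≥ 30, so {W-α, W-β} is the only feasible choice of open sites. Minimum: 364.

364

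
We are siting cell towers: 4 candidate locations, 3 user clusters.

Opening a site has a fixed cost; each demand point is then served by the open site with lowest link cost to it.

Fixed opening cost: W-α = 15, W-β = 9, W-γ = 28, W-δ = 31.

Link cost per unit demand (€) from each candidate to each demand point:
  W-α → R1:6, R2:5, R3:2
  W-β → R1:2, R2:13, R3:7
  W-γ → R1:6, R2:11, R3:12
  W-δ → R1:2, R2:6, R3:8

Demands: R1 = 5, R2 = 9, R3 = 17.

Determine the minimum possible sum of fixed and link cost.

Open {W-α, W-β}: assign each demand point to its cheapest open site.
  R1→W-β 5×2=10, R2→W-α 9×5=45, R3→W-α 17×2=34
  link cost 89, fixed 24 → total 113.
Compare {W-α}: link cost 109 + fixed 15 = 124.
Compare {W-α, W-δ}: link cost 89 + fixed 46 = 135.
Compare {W-α, W-β, W-γ}: link cost 89 + fixed 52 = 141.
All other subsets cost ≥ 124. Minimum total cost: 113.

113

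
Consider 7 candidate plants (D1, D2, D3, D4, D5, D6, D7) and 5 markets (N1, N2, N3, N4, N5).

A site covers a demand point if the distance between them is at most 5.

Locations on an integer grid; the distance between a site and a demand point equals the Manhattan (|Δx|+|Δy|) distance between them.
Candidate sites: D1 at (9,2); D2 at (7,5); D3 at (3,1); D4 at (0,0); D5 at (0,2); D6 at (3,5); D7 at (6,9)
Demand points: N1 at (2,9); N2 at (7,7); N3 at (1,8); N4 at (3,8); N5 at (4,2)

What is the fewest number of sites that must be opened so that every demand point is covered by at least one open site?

2

Coverage sets (demand points within 5 of each site):
  D1: {N5}
  D2: {N2}
  D3: {N5}
  D4: {}
  D5: {N5}
  D6: {N1, N3, N4, N5}
  D7: {N1, N2, N4}
No single site covers all 5 demand points.
But {D2, D6} covers everything, so the minimum is 2.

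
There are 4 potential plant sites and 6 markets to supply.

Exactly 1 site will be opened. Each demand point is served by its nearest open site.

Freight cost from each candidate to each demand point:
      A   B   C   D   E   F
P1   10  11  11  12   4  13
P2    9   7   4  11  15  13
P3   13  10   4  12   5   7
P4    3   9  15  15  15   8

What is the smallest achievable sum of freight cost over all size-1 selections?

51

Open {P3}.
  A→P3 13, B→P3 10, C→P3 4, D→P3 12, E→P3 5, F→P3 7  ⇒ total 51.
Compare {P2}: total 59.
Compare {P1}: total 61.
No size-1 selection does better; minimum is 51.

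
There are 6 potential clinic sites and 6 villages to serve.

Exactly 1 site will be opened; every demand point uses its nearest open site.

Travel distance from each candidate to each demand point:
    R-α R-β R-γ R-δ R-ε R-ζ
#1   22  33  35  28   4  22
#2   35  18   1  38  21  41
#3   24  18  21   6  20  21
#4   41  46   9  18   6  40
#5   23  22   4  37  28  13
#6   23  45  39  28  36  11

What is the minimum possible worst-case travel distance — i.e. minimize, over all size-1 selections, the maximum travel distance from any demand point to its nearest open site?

24

Open {#3}.
  Farthest demand point is R-α at travel distance 24 (to #3); all others are ≤ 24.
With {#1} the worst case is 35.
With {#5} the worst case is 37.
No size-1 selection achieves below 24.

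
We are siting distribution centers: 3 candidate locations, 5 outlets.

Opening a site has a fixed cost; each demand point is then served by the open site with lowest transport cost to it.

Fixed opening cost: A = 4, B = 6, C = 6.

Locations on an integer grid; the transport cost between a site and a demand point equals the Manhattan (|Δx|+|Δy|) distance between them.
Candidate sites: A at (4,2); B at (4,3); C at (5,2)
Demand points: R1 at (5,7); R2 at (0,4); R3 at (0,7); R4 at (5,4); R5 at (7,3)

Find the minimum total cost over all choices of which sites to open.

Open {B}: assign each demand point to its cheapest open site.
  R1→B 5, R2→B 5, R3→B 8, R4→B 2, R5→B 3
  transport cost 23, fixed 6 → total 29.
Compare {A}: transport cost 28 + fixed 4 = 32.
Compare {C}: transport cost 27 + fixed 6 = 33.
Compare {A, B}: transport cost 23 + fixed 10 = 33.
All other subsets cost ≥ 32. Minimum total cost: 29.

29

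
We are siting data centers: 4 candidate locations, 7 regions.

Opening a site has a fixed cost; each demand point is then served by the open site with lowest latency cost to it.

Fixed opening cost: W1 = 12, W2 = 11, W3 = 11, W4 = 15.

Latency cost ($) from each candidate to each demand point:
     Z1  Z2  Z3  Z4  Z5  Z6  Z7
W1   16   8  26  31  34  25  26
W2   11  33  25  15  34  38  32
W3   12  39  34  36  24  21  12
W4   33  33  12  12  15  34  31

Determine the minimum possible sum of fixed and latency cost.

Open {W1, W3, W4}: assign each demand point to its cheapest open site.
  Z1→W3 12, Z2→W1 8, Z3→W4 12, Z4→W4 12, Z5→W4 15, Z6→W3 21, Z7→W3 12
  latency cost 92, fixed 38 → total 130.
Compare {W1, W2, W3, W4}: latency cost 91 + fixed 49 = 140.
Compare {W1, W4}: latency cost 114 + fixed 27 = 141.
Compare {W3, W4}: latency cost 117 + fixed 26 = 143.
All other subsets cost ≥ 140. Minimum total cost: 130.

130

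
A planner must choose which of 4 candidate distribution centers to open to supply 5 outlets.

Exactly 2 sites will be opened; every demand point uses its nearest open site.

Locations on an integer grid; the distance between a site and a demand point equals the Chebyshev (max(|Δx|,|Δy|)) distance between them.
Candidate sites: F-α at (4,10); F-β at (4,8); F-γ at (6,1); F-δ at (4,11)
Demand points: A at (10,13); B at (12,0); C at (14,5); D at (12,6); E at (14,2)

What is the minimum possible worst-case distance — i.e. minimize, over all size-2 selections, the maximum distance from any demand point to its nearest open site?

8

Open {F-α, F-γ}.
  Farthest demand point is C at distance 8 (to F-γ); all others are ≤ 8.
With {F-β, F-γ} the worst case is 8.
With {F-γ, F-δ} the worst case is 8.
No size-2 selection achieves below 8.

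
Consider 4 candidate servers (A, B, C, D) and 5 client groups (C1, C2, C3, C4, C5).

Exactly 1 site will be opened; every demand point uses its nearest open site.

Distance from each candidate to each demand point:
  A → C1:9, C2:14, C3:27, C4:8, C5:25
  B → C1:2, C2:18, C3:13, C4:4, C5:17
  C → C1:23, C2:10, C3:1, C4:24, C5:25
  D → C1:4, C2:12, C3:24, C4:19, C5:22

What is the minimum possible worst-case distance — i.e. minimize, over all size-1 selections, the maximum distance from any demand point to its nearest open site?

Open {B}.
  Farthest demand point is C2 at distance 18 (to B); all others are ≤ 18.
With {D} the worst case is 24.
With {C} the worst case is 25.
No size-1 selection achieves below 18.

18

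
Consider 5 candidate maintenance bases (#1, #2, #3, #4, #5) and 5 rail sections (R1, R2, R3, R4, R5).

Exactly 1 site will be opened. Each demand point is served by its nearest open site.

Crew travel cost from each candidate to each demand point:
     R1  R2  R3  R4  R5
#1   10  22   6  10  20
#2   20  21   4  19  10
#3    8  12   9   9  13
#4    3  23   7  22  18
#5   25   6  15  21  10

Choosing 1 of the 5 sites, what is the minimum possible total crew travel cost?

Open {#3}.
  R1→#3 8, R2→#3 12, R3→#3 9, R4→#3 9, R5→#3 13  ⇒ total 51.
Compare {#1}: total 68.
Compare {#4}: total 73.
No size-1 selection does better; minimum is 51.

51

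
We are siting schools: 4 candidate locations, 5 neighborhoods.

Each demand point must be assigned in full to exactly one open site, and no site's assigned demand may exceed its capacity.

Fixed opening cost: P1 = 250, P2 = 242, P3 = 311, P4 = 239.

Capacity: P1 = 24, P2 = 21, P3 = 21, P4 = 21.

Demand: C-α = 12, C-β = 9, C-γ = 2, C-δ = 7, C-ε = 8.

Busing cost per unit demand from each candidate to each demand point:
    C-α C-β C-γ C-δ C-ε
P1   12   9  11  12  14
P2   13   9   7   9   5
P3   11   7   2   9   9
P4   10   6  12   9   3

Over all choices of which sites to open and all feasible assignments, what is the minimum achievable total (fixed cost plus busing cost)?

772

Open {P2, P4}; cheapest assignment that respects the capacities:
  P2 (cap 21, load 17): C-γ, C-δ, C-ε — cost 2×7 + 7×9 + 8×5 = 117
  P4 (cap 21, load 21): C-α, C-β — cost 12×10 + 9×6 = 174
  Shipping 291, fixed 481 → total 772.
  Any other capacity-feasible assignment to {P2, P4} ships for at least 291.
Compare {P1, P4}: its best feasible assignment gives total 817.
Compare {P3, P4}: its best feasible assignment gives total 824.
Every other set of open sites that can feasibly serve all demand totals ≥ 817 even under its best assignment. Minimum: 772.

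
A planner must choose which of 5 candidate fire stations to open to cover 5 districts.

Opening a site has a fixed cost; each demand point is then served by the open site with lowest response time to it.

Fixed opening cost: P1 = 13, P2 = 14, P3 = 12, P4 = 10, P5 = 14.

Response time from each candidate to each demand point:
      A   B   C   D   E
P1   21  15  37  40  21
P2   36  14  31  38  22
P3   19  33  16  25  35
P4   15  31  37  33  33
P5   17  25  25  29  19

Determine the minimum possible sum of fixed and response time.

Open {P1, P3}: assign each demand point to its cheapest open site.
  A→P3 19, B→P1 15, C→P3 16, D→P3 25, E→P1 21
  response time 96, fixed 25 → total 121.
Compare {P2, P3}: response time 96 + fixed 26 = 122.
Compare {P1, P3, P4}: response time 92 + fixed 35 = 127.
Compare {P3, P5}: response time 102 + fixed 26 = 128.
All other subsets cost ≥ 122. Minimum total cost: 121.

121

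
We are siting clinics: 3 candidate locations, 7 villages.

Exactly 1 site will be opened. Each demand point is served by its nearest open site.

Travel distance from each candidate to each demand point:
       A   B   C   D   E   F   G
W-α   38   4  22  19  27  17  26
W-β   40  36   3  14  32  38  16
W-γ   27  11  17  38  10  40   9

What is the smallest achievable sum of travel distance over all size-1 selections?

152

Open {W-γ}.
  A→W-γ 27, B→W-γ 11, C→W-γ 17, D→W-γ 38, E→W-γ 10, F→W-γ 40, G→W-γ 9  ⇒ total 152.
Compare {W-α}: total 153.
Compare {W-β}: total 179.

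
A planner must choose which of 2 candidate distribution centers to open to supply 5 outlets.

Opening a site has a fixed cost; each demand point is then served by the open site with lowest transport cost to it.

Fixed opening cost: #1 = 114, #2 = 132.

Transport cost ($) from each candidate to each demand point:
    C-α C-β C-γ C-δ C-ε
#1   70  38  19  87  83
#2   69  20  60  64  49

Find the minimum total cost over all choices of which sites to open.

394

Open {#2}: assign each demand point to its cheapest open site.
  C-α→#2 69, C-β→#2 20, C-γ→#2 60, C-δ→#2 64, C-ε→#2 49
  transport cost 262, fixed 132 → total 394.
Compare {#1}: transport cost 297 + fixed 114 = 411.
Compare {#1, #2}: transport cost 221 + fixed 246 = 467.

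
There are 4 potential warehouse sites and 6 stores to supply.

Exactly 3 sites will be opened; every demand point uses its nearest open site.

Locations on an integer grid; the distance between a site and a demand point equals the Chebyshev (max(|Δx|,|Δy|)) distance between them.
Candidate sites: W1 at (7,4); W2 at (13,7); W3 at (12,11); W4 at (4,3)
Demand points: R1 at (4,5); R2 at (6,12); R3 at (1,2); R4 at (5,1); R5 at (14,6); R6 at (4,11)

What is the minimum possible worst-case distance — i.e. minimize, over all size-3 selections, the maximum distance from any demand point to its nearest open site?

Open {W1, W2, W3}.
  Farthest demand point is R6 at distance 7 (to W1); all others are ≤ 7.
With {W1, W2, W4} the worst case is 7.
With {W1, W3, W4} the worst case is 7.
No size-3 selection achieves below 7.

7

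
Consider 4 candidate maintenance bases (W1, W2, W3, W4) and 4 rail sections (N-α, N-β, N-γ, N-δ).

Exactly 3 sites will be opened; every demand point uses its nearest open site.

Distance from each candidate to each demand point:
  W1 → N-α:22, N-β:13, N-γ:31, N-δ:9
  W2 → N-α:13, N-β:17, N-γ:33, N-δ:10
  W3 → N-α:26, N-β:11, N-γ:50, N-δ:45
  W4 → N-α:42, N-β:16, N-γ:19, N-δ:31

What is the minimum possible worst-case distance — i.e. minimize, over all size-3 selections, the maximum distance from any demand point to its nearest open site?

Open {W1, W2, W4}.
  Farthest demand point is N-γ at distance 19 (to W4); all others are ≤ 19.
With {W2, W3, W4} the worst case is 19.
With {W1, W3, W4} the worst case is 22.
No size-3 selection achieves below 19.

19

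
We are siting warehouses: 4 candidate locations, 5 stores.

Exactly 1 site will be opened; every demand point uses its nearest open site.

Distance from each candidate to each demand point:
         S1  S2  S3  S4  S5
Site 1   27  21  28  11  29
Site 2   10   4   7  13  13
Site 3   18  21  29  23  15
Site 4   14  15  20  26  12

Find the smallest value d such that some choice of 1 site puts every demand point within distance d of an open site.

13

Open {Site 2}.
  Farthest demand point is S4 at distance 13 (to Site 2); all others are ≤ 13.
With {Site 4} the worst case is 26.
With {Site 1} the worst case is 29.
No size-1 selection achieves below 13.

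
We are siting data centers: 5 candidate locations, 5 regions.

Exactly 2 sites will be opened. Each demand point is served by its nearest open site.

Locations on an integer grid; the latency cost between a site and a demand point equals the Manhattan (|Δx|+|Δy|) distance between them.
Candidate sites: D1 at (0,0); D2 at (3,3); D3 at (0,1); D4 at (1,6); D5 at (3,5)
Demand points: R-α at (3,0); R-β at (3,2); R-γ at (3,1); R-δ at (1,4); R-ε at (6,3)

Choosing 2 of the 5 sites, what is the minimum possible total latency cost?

11

Open {D2, D4}.
  R-α→D2 3, R-β→D2 1, R-γ→D2 2, R-δ→D4 2, R-ε→D2 3  ⇒ total 11.
Compare {D1, D2}: total 12.
Compare {D2, D3}: total 12.
No size-2 selection does better; minimum is 11.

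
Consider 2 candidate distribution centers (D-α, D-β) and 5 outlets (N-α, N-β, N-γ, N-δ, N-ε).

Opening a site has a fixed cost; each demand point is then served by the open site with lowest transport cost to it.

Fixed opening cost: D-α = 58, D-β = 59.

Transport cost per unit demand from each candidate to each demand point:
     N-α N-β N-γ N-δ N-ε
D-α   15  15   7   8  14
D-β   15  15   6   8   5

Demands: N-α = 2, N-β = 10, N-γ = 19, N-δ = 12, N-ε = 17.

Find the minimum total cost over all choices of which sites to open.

Open {D-β}: assign each demand point to its cheapest open site.
  N-α→D-β 2×15=30, N-β→D-β 10×15=150, N-γ→D-β 19×6=114, N-δ→D-β 12×8=96, N-ε→D-β 17×5=85
  transport cost 475, fixed 59 → total 534.
Compare {D-α, D-β}: transport cost 475 + fixed 117 = 592.
Compare {D-α}: transport cost 647 + fixed 58 = 705.

534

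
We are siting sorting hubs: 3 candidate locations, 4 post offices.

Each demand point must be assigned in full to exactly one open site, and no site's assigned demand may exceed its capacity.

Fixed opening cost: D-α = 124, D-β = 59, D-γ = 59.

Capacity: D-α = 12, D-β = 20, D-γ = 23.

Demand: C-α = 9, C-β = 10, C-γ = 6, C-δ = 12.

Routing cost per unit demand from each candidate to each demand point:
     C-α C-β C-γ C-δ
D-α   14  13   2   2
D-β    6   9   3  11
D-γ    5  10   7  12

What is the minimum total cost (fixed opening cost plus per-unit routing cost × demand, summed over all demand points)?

Open {D-β, D-γ}; cheapest assignment that respects the capacities:
  D-β (cap 20, load 18): C-γ, C-δ — cost 6×3 + 12×11 = 150
  D-γ (cap 23, load 19): C-α, C-β — cost 9×5 + 10×10 = 145
  Shipping 295, fixed 118 → total 413.
  Any other capacity-feasible assignment to {D-β, D-γ} ships for at least 295.
Compare {D-α, D-β, D-γ}: its best feasible assignment gives total 419.
Every other set of open sites that can feasibly serve all demand totals ≥ 419 even under its best assignment. Minimum: 413.

413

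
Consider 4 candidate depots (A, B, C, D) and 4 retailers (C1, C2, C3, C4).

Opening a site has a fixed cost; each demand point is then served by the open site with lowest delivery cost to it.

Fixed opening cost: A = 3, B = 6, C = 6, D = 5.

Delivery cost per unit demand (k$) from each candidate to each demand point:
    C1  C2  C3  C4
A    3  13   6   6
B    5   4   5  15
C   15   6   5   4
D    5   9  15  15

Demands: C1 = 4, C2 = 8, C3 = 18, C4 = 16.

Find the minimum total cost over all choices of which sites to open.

213

Open {A, B, C}: assign each demand point to its cheapest open site.
  C1→A 4×3=12, C2→B 8×4=32, C3→B 18×5=90, C4→C 16×4=64
  delivery cost 198, fixed 15 → total 213.
Compare {B, C}: delivery cost 206 + fixed 12 = 218.
Compare {A, B, C, D}: delivery cost 198 + fixed 20 = 218.
Compare {A, C}: delivery cost 214 + fixed 9 = 223.
All other subsets cost ≥ 218. Minimum total cost: 213.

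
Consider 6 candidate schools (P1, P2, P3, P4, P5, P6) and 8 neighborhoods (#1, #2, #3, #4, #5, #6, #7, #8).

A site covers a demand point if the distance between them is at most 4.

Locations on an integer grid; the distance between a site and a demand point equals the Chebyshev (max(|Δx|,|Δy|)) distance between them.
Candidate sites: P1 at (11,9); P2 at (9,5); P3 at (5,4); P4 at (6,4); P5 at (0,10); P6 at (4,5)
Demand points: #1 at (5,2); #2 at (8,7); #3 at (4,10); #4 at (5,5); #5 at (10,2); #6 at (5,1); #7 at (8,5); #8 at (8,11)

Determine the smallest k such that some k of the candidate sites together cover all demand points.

3

Coverage sets (demand points within 4 of each site):
  P1: {#2, #7, #8}
  P2: {#1, #2, #4, #5, #6, #7}
  P3: {#1, #2, #4, #6, #7}
  P4: {#1, #2, #4, #5, #6, #7}
  P5: {#3}
  P6: {#1, #2, #4, #6, #7}
No 2 sites suffice: every size-2 union leaves at least one demand point uncovered.
But {P1, P2, P5} covers everything, so the minimum is 3.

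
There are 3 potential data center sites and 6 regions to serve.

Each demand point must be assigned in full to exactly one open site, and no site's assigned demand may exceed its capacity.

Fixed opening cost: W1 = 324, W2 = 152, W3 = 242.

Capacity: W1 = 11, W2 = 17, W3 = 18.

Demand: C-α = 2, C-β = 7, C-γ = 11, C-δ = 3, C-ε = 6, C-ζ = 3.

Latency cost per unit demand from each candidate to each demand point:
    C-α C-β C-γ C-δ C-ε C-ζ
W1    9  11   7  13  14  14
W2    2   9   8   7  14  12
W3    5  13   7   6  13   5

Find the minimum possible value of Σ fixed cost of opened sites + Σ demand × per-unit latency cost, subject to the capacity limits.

Open {W2, W3}; cheapest assignment that respects the capacities:
  W2 (cap 17, load 15): C-α, C-β, C-ε — cost 2×2 + 7×9 + 6×14 = 151
  W3 (cap 18, load 17): C-γ, C-δ, C-ζ — cost 11×7 + 3×6 + 3×5 = 110
  Shipping 261, fixed 394 → total 655.
  Any other capacity-feasible assignment to {W2, W3} ships for at least 261.
Compare {W1, W2, W3}: its best feasible assignment gives total 973.
Every other set of open sites that can feasibly serve all demand totals ≥ 973 even under its best assignment. Minimum: 655.

655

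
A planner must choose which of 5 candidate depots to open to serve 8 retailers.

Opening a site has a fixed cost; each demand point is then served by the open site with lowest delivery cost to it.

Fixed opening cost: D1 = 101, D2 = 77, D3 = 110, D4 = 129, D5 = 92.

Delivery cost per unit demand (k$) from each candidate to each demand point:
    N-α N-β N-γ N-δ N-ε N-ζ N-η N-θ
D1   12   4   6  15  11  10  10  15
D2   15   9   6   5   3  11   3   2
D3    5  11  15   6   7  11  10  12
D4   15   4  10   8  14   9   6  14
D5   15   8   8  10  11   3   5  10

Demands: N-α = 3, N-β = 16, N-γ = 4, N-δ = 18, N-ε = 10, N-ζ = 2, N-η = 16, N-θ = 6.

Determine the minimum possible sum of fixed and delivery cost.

Open {D2}: assign each demand point to its cheapest open site.
  N-α→D2 3×15=45, N-β→D2 16×9=144, N-γ→D2 4×6=24, N-δ→D2 18×5=90, N-ε→D2 10×3=30, N-ζ→D2 2×11=22, N-η→D2 16×3=48, N-θ→D2 6×2=12
  delivery cost 415, fixed 77 → total 492.
Compare {D1, D2}: delivery cost 324 + fixed 178 = 502.
Compare {D2, D4}: delivery cost 331 + fixed 206 = 537.
Compare {D2, D5}: delivery cost 383 + fixed 169 = 552.
All other subsets cost ≥ 502. Minimum total cost: 492.

492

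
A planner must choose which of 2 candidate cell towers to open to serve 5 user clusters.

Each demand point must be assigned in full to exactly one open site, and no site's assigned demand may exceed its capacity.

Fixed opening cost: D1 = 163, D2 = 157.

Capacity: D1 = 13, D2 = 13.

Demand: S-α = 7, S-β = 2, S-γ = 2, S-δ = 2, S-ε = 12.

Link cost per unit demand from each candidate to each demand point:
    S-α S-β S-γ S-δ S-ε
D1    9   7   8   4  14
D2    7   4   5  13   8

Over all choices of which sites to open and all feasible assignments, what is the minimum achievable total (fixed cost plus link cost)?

517

Open {D1, D2}; cheapest assignment that respects the capacities:
  D1 (cap 13, load 13): S-α, S-β, S-γ, S-δ — cost 7×9 + 2×7 + 2×8 + 2×4 = 101
  D2 (cap 13, load 12): S-ε — cost 12×8 = 96
  Shipping 197, fixed 320 → total 517.
  Any other capacity-feasible assignment to {D1, D2} ships for at least 197.
Total demand is 25 and no other set of sites has combined capacity ≥ 25, so {D1, D2} is the only feasible choice of open sites. Minimum: 517.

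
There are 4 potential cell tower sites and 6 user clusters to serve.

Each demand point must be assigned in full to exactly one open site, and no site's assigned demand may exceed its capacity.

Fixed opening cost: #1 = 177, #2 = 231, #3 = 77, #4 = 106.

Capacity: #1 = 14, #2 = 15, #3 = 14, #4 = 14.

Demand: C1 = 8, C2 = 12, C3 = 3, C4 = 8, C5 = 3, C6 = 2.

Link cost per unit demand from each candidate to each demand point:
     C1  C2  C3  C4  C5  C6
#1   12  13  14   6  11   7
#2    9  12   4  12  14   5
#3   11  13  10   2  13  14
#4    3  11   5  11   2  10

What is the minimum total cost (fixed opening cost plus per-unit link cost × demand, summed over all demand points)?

Open {#1, #3, #4}; cheapest assignment that respects the capacities:
  #1 (cap 14, load 14): C2, C6 — cost 12×13 + 2×7 = 170
  #3 (cap 14, load 8): C4 — cost 8×2 = 16
  #4 (cap 14, load 14): C1, C3, C5 — cost 8×3 + 3×5 + 3×2 = 45
  Shipping 231, fixed 360 → total 591.
  Any other capacity-feasible assignment to {#1, #3, #4} ships for at least 231.
Compare {#2, #3, #4}: its best feasible assignment gives total 629.
Compare {#1, #2, #4}: its best feasible assignment gives total 761.
Every other set of open sites that can feasibly serve all demand totals ≥ 629 even under its best assignment. Minimum: 591.

591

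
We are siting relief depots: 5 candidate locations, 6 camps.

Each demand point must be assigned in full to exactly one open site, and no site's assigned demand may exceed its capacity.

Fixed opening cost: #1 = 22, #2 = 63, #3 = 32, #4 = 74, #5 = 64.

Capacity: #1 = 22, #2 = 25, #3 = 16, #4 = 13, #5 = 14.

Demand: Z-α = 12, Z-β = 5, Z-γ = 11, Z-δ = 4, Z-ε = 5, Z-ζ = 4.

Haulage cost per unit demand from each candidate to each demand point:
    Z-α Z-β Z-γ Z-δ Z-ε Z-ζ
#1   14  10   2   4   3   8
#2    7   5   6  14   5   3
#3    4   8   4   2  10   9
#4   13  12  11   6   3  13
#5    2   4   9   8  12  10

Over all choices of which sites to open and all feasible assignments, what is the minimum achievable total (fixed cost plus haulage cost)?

Open {#1, #2, #3}; cheapest assignment that respects the capacities:
  #1 (cap 22, load 16): Z-γ, Z-ε — cost 11×2 + 5×3 = 37
  #2 (cap 25, load 9): Z-β, Z-ζ — cost 5×5 + 4×3 = 37
  #3 (cap 16, load 16): Z-α, Z-δ — cost 12×4 + 4×2 = 56
  Shipping 130, fixed 117 → total 247.
  Any other capacity-feasible assignment to {#1, #2, #3} ships for at least 130.
Compare {#1, #2}: its best feasible assignment gives total 259.
Compare {#1, #3, #5}: its best feasible assignment gives total 259.
Every other set of open sites that can feasibly serve all demand totals ≥ 259 even under its best assignment. Minimum: 247.

247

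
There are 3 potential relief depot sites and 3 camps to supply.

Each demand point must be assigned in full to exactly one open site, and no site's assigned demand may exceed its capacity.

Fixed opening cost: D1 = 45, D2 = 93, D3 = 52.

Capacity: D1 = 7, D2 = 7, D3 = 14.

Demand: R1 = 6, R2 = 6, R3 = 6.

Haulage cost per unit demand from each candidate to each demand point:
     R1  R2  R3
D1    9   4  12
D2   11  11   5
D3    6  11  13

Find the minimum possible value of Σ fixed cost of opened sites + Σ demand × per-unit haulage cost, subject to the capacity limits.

Open {D1, D3}; cheapest assignment that respects the capacities:
  D1 (cap 7, load 6): R2 — cost 6×4 = 24
  D3 (cap 14, load 12): R1, R3 — cost 6×6 + 6×13 = 114
  Shipping 138, fixed 97 → total 235.
  Any other capacity-feasible assignment to {D1, D3} ships for at least 138.
Compare {D2, D3}: its best feasible assignment gives total 277.
Compare {D1, D2, D3}: its best feasible assignment gives total 280.
Every other set of open sites that can feasibly serve all demand totals ≥ 277 even under its best assignment. Minimum: 235.

235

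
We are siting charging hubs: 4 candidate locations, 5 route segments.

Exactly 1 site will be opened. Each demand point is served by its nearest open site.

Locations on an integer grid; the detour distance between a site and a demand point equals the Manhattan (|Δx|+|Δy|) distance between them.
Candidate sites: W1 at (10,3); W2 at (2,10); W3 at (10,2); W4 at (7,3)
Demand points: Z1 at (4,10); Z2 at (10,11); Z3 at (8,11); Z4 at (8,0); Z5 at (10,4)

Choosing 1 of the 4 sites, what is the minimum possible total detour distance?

Open {W1}.
  Z1→W1 13, Z2→W1 8, Z3→W1 10, Z4→W1 5, Z5→W1 1  ⇒ total 37.
Compare {W4}: total 38.
Compare {W3}: total 40.
No size-1 selection does better; minimum is 37.

37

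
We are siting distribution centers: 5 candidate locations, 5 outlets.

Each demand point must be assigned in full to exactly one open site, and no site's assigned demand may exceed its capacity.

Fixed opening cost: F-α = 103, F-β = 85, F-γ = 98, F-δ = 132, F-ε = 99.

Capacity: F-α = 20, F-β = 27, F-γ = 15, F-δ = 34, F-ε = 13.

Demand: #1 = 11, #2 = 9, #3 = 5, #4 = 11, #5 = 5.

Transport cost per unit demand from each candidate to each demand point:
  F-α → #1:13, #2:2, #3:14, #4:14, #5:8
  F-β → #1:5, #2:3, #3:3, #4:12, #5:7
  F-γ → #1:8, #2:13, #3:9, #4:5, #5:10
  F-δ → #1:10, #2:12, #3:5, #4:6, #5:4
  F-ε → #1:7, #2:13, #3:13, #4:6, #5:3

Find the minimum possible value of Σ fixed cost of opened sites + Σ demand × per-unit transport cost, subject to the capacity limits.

Open {F-β, F-δ}; cheapest assignment that respects the capacities:
  F-β (cap 27, load 25): #1, #2, #3 — cost 11×5 + 9×3 + 5×3 = 97
  F-δ (cap 34, load 16): #4, #5 — cost 11×6 + 5×4 = 86
  Shipping 183, fixed 217 → total 400.
  Any other capacity-feasible assignment to {F-β, F-δ} ships for at least 183.
Compare {F-α, F-β}: its best feasible assignment gives total 448.
Compare {F-β, F-γ, F-ε}: its best feasible assignment gives total 449.
Every other set of open sites that can feasibly serve all demand totals ≥ 448 even under its best assignment. Minimum: 400.

400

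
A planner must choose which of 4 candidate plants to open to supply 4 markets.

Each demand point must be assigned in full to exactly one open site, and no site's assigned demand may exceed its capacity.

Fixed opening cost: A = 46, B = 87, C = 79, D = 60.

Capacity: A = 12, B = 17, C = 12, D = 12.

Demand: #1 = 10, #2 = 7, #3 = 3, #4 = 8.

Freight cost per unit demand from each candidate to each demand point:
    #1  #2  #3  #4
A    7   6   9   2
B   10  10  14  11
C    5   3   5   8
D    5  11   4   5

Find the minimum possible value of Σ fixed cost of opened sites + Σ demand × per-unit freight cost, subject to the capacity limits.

Open {A, C, D}; cheapest assignment that respects the capacities:
  A (cap 12, load 8): #4 — cost 8×2 = 16
  C (cap 12, load 10): #2, #3 — cost 7×3 + 3×5 = 36
  D (cap 12, load 10): #1 — cost 10×5 = 50
  Shipping 102, fixed 185 → total 287.
  Any other capacity-feasible assignment to {A, C, D} ships for at least 102.
Compare {A, B}: its best feasible assignment gives total 346.
Compare {A, B, D}: its best feasible assignment gives total 356.
Every other set of open sites that can feasibly serve all demand totals ≥ 346 even under its best assignment. Minimum: 287.

287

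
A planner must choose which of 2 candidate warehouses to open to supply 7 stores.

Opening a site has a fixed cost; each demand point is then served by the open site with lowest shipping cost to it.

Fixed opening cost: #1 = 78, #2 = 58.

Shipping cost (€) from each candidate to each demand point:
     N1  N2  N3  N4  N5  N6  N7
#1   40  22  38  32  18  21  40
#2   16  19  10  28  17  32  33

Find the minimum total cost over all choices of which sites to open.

Open {#2}: assign each demand point to its cheapest open site.
  N1→#2 16, N2→#2 19, N3→#2 10, N4→#2 28, N5→#2 17, N6→#2 32, N7→#2 33
  shipping cost 155, fixed 58 → total 213.
Compare {#1, #2}: shipping cost 144 + fixed 136 = 280.
Compare {#1}: shipping cost 211 + fixed 78 = 289.

213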